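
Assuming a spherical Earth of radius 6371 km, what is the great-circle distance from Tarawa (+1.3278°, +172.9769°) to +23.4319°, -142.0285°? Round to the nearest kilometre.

5433 km

Δλ = -142.0285 − 172.9769 = -315.0054°; wrapped into (−180°, 180°]: 44.9946°.
Δφ = 23.4319 − 1.3278 = 22.1041°.
a = sin²(Δφ/2) + cos φ₁ · cos φ₂ · sin²(Δλ/2) = 0.171052.
c = 2·atan2(√a, √(1−a)) = 0.85278 rad → d = 6371·c ≈ 5433.03 km.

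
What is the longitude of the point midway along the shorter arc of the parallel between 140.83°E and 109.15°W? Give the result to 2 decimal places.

Signed shortest Δλ from +140.83° to -109.15° is +110.02°.
Midpoint longitude = +140.83° + (+110.02°)/2 = +140.83° + 55.01° = +195.84°.
Normalise into (−180°, 180°]: -164.16°.
(The naïve average (+140.83 + -109.15)/2 = 15.84° is on the wrong side of the globe.)

164.16°W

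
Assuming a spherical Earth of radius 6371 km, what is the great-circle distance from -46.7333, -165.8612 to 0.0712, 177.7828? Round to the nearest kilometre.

5443 km

Δλ = 177.7828 − -165.8612 = 343.6440°; wrapped into (−180°, 180°]: -16.3560°.
Δφ = 0.0712 − -46.7333 = 46.8045°.
a = sin²(Δφ/2) + cos φ₁ · cos φ₂ · sin²(Δλ/2) = 0.171624.
c = 2·atan2(√a, √(1−a)) = 0.85429 rad → d = 6371·c ≈ 5442.70 km.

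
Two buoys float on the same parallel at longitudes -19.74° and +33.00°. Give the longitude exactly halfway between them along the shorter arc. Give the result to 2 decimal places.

+6.63°

Signed shortest Δλ from -19.74° to +33.00° is +52.74°.
Midpoint longitude = -19.74° + (+52.74°)/2 = -19.74° + 26.37° = +6.63°.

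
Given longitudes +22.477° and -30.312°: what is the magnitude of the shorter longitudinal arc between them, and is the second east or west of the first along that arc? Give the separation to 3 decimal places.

Raw difference: -30.312 − 22.477 = -52.789°.
Normalise into (−180°, 180°]: -52.789° stays -52.789°.
Negative ⇒ the second point lies to the west; separation 52.789°.

52.789° west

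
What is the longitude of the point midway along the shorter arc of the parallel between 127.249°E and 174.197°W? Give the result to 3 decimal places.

156.526°E

Signed shortest Δλ from +127.249° to -174.197° is +58.554°.
Midpoint longitude = +127.249° + (+58.554°)/2 = +127.249° + 29.277° = +156.526°.
(The naïve average (+127.249 + -174.197)/2 = -23.474° is on the wrong side of the globe.)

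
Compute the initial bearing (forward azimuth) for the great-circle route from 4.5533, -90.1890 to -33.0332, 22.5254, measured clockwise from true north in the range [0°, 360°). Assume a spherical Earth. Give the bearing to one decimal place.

123.8°

Δλ = 22.5254 − -90.1890 = 112.7144°.
θ = atan2( sin Δλ · cos φ₂ , cos φ₁ · sin φ₂ − sin φ₁ · cos φ₂ · cos Δλ )
  = atan2(0.77333, -0.51771) = 123.800° → normalised to [0°, 360°): 123.800°.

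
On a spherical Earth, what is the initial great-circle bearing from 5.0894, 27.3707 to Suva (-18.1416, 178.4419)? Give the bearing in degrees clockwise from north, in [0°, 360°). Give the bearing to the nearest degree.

Δλ = 178.4419 − 27.3707 = 151.0712°.
θ = atan2( sin Δλ · cos φ₂ , cos φ₁ · sin φ₂ − sin φ₁ · cos φ₂ · cos Δλ )
  = atan2(0.45968, -0.23636) = 117.211° → normalised to [0°, 360°): 117.211°.

117°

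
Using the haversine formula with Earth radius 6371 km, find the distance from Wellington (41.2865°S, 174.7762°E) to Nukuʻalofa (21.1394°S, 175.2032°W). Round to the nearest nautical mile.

Δλ = -175.2032 − 174.7762 = -349.9794°; wrapped into (−180°, 180°]: 10.0206°.
Δφ = -21.1394 − -41.2865 = 20.1471°.
a = sin²(Δφ/2) + cos φ₁ · cos φ₂ · sin²(Δλ/2) = 0.035940.
c = 2·atan2(√a, √(1−a)) = 0.38147 rad → d = 6371·c ≈ 2430.32 km ≈ 1312.27 nmi.

1312 nmi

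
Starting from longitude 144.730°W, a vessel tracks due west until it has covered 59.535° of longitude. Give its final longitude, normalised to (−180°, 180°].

Start at -144.730°; shift −59.535° → -204.265°.
-204.265° lies outside (−180°, 180°]; add 360° → +155.735°.

155.735°E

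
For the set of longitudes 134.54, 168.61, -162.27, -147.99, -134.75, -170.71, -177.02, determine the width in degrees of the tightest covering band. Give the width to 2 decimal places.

90.71°

Sort the longitudes: -177.02°, -170.71°, -162.27°, -147.99°, -134.75°, +134.54°, +168.61°.
Eastward gaps between consecutive values (wrapping around): 6.31°, 8.44°, 14.28°, 13.24°, 269.29°, 34.07°, 14.37°.
Largest gap = 269.29° ⇒ minimal covering band is its complement: 360° − 269.29° = 90.71°.
Band runs from +134.54° eastward to -134.75°, crossing the antimeridian.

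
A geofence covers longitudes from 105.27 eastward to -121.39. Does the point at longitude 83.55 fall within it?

No

Band width going east from +105.27° to -121.39°: ((-121.39 − 105.27) mod 360) = 133.34°.
Offset of +83.55° east of the west edge: ((83.55 − 105.27) mod 360) = 338.28°.
338.28° > 133.34° ⇒ outside.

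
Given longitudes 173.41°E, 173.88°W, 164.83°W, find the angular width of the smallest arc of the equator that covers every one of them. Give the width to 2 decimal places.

Sort the longitudes: -173.88°, -164.83°, +173.41°.
Eastward gaps between consecutive values (wrapping around): 9.05°, 338.24°, 12.71°.
Largest gap = 338.24° ⇒ minimal covering band is its complement: 360° − 338.24° = 21.76°.
Band runs from +173.41° eastward to -164.83°, crossing the antimeridian.

21.76°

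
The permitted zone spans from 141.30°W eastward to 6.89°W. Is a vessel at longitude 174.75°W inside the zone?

Band width going east from -141.30° to -6.89°: ((-6.89 − -141.30) mod 360) = 134.41°.
Offset of -174.75° east of the west edge: ((-174.75 − -141.30) mod 360) = 326.55°.
326.55° > 134.41° ⇒ outside.

No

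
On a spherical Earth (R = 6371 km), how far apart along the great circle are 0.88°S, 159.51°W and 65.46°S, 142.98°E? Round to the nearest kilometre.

8483 km

Δλ = 142.98 − -159.51 = 302.49°; wrapped into (−180°, 180°]: -57.51°.
Δφ = -65.46 − -0.88 = -64.58°.
a = sin²(Δφ/2) + cos φ₁ · cos φ₂ · sin²(Δλ/2) = 0.381480.
c = 2·atan2(√a, √(1−a)) = 1.33148 rad → d = 6371·c ≈ 8482.85 km.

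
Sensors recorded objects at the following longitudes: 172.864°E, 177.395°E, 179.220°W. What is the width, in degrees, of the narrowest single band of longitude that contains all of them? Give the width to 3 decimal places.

Sort the longitudes: -179.220°, +172.864°, +177.395°.
Eastward gaps between consecutive values (wrapping around): 352.084°, 4.531°, 3.385°.
Largest gap = 352.084° ⇒ minimal covering band is its complement: 360° − 352.084° = 7.916°.
Band runs from +172.864° eastward to -179.220°, crossing the antimeridian.

7.916°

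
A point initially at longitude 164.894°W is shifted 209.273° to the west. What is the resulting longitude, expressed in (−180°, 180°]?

14.167°W

Start at -164.894°; shift −209.273° → -374.167°.
-374.167° lies outside (−180°, 180°]; add 360° → -14.167°.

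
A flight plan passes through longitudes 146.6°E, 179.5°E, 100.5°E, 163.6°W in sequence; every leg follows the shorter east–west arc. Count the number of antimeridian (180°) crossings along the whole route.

Leg 1: +146.6° → +179.5°, shortest Δλ = 32.9° (east) — does not cross 180°.
Leg 2: +179.5° → +100.5°, shortest Δλ = -79.0° (west) — does not cross 180°.
Leg 3: +100.5° → -163.6°, shortest Δλ = 95.9° (east) — crosses 180°.
Total crossings: 1.

1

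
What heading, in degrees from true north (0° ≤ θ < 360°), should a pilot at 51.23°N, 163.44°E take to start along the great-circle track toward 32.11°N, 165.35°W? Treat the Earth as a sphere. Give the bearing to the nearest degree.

Δλ = -165.35 − 163.44 = -328.79°; wrapped into (−180°, 180°]: 31.21°.
θ = atan2( sin Δλ · cos φ₂ , cos φ₁ · sin φ₂ − sin φ₁ · cos φ₂ · cos Δλ )
  = atan2(0.43891, -0.23197) = 117.857° → normalised to [0°, 360°): 117.857°.

118°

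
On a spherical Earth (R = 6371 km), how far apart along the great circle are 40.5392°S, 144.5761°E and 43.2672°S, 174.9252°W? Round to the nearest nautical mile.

1799 nmi

Δλ = -174.9252 − 144.5761 = -319.5013°; wrapped into (−180°, 180°]: 40.4987°.
Δφ = -43.2672 − -40.5392 = -2.7280°.
a = sin²(Δφ/2) + cos φ₁ · cos φ₂ · sin²(Δλ/2) = 0.066856.
c = 2·atan2(√a, √(1−a)) = 0.52307 rad → d = 6371·c ≈ 3332.49 km ≈ 1799.40 nmi.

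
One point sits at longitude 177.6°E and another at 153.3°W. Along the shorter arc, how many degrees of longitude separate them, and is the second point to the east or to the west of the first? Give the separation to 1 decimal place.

Raw difference: -153.3 − 177.6 = -330.9°.
Normalise into (−180°, 180°]: -330.9° + 360° = 29.1°.
Positive ⇒ the second point lies to the east; separation 29.1°.

29.1° east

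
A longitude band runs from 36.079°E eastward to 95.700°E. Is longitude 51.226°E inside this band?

Yes

Band width going east from +36.079° to +95.700°: ((95.700 − 36.079) mod 360) = 59.621°.
Offset of +51.226° east of the west edge: ((51.226 − 36.079) mod 360) = 15.147°.
15.147° ≤ 59.621° ⇒ inside.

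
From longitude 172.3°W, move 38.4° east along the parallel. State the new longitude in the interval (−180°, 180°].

133.9°W

Start at -172.3°; shift +38.4° → -133.9°.
-133.9° already lies in (−180°, 180°].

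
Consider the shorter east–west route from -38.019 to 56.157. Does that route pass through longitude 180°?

Signed shortest Δλ = ((56.157 − -38.019 + 180) mod 360) − 180 = 94.176°.
Going east by 94.176° from -38.019° reaches +56.157° without touching 180°.

No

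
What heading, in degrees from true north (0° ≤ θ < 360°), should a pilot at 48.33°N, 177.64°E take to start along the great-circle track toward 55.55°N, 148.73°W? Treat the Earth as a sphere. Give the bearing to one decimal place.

Δλ = -148.73 − 177.64 = -326.37°; wrapped into (−180°, 180°]: 33.63°.
θ = atan2( sin Δλ · cos φ₂ , cos φ₁ · sin φ₂ − sin φ₁ · cos φ₂ · cos Δλ )
  = atan2(0.31329, 0.19640) = 57.916° → normalised to [0°, 360°): 57.916°.

57.9°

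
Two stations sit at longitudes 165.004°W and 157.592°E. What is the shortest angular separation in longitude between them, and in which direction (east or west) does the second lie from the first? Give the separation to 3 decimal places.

Raw difference: 157.592 − -165.004 = 322.596°.
Normalise into (−180°, 180°]: 322.596° − 360° = -37.404°.
Negative ⇒ the second point lies to the west; separation 37.404°.

37.404° west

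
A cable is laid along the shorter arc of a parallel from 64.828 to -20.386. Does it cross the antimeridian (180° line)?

Signed shortest Δλ = ((-20.386 − 64.828 + 180) mod 360) − 180 = -85.214°.
Going west by 85.214° from +64.828° reaches -20.386° without touching 180°.

No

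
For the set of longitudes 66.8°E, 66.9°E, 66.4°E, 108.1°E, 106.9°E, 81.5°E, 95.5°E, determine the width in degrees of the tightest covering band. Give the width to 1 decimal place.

Sort the longitudes: +66.4°, +66.8°, +66.9°, +81.5°, +95.5°, +106.9°, +108.1°.
Eastward gaps between consecutive values (wrapping around): 0.4°, 0.1°, 14.6°, 14.0°, 11.4°, 1.2°, 318.3°.
Largest gap = 318.3° ⇒ minimal covering band is its complement: 360° − 318.3° = 41.7°.
Band runs from +66.4° eastward to +108.1°.

41.7°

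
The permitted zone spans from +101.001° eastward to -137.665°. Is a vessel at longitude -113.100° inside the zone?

No

Band width going east from +101.001° to -137.665°: ((-137.665 − 101.001) mod 360) = 121.334°.
Offset of -113.100° east of the west edge: ((-113.100 − 101.001) mod 360) = 145.899°.
145.899° > 121.334° ⇒ outside.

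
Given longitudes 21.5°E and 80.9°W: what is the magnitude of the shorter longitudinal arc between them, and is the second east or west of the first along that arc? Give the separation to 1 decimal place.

Raw difference: -80.9 − 21.5 = -102.4°.
Normalise into (−180°, 180°]: -102.4° stays -102.4°.
Negative ⇒ the second point lies to the west; separation 102.4°.

102.4° west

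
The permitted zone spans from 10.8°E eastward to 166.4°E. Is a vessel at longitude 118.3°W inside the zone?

Band width going east from +10.8° to +166.4°: ((166.4 − 10.8) mod 360) = 155.6°.
Offset of -118.3° east of the west edge: ((-118.3 − 10.8) mod 360) = 230.9°.
230.9° > 155.6° ⇒ outside.

No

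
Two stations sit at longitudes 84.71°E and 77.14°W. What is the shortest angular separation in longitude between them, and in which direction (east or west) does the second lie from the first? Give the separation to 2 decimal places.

161.85° west

Raw difference: -77.14 − 84.71 = -161.85°.
Normalise into (−180°, 180°]: -161.85° stays -161.85°.
Negative ⇒ the second point lies to the west; separation 161.85°.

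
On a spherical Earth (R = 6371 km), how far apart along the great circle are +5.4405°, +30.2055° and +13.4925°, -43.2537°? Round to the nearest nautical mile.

Δλ = -43.2537 − 30.2055 = -73.4592°.
Δφ = 13.4925 − 5.4405 = 8.0520°.
a = sin²(Δφ/2) + cos φ₁ · cos φ₂ · sin²(Δλ/2) = 0.351143.
c = 2·atan2(√a, √(1−a)) = 1.26850 rad → d = 6371·c ≈ 8081.60 km ≈ 4363.72 nmi.

4364 nmi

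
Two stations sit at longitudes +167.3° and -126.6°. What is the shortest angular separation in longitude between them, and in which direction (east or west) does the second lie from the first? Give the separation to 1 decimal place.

66.1° east

Raw difference: -126.6 − 167.3 = -293.9°.
Normalise into (−180°, 180°]: -293.9° + 360° = 66.1°.
Positive ⇒ the second point lies to the east; separation 66.1°.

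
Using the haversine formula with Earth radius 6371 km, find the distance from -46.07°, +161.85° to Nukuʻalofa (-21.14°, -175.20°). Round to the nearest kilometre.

3466 km

Δλ = -175.20 − 161.85 = -337.05°; wrapped into (−180°, 180°]: 22.95°.
Δφ = -21.14 − -46.07 = 24.93°.
a = sin²(Δφ/2) + cos φ₁ · cos φ₂ · sin²(Δλ/2) = 0.072198.
c = 2·atan2(√a, √(1−a)) = 0.54408 rad → d = 6371·c ≈ 3466.34 km.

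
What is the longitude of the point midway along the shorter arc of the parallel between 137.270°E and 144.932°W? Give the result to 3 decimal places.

Signed shortest Δλ from +137.270° to -144.932° is +77.798°.
Midpoint longitude = +137.270° + (+77.798°)/2 = +137.270° + 38.899° = +176.169°.
(The naïve average (+137.270 + -144.932)/2 = -3.831° is on the wrong side of the globe.)

176.169°E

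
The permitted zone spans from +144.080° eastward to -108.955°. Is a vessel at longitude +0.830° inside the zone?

Band width going east from +144.080° to -108.955°: ((-108.955 − 144.080) mod 360) = 106.965°.
Offset of +0.830° east of the west edge: ((0.830 − 144.080) mod 360) = 216.750°.
216.750° > 106.965° ⇒ outside.

No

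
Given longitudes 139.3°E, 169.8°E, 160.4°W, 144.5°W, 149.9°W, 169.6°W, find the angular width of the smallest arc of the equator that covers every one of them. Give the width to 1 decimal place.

76.2°

Sort the longitudes: -169.6°, -160.4°, -149.9°, -144.5°, +139.3°, +169.8°.
Eastward gaps between consecutive values (wrapping around): 9.2°, 10.5°, 5.4°, 283.8°, 30.5°, 20.6°.
Largest gap = 283.8° ⇒ minimal covering band is its complement: 360° − 283.8° = 76.2°.
Band runs from +139.3° eastward to -144.5°, crossing the antimeridian.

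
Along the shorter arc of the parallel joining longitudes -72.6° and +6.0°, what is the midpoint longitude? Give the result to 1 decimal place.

Signed shortest Δλ from -72.6° to +6.0° is +78.6°.
Midpoint longitude = -72.6° + (+78.6°)/2 = -72.6° + 39.3° = -33.3°.

-33.3°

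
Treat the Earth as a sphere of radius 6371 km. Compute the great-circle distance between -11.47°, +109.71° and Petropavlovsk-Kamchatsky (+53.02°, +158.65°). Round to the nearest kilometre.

8540 km

Δλ = 158.65 − 109.71 = 48.94°.
Δφ = 53.02 − -11.47 = 64.49°.
a = sin²(Δφ/2) + cos φ₁ · cos φ₂ · sin²(Δλ/2) = 0.385813.
c = 2·atan2(√a, √(1−a)) = 1.34039 rad → d = 6371·c ≈ 8539.62 km.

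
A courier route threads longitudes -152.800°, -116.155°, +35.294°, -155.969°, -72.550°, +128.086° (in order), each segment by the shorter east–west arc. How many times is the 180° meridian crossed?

2

Leg 1: -152.800° → -116.155°, shortest Δλ = 36.645° (east) — does not cross 180°.
Leg 2: -116.155° → +35.294°, shortest Δλ = 151.449° (east) — does not cross 180°.
Leg 3: +35.294° → -155.969°, shortest Δλ = 168.737° (east) — crosses 180°.
Leg 4: -155.969° → -72.550°, shortest Δλ = 83.419° (east) — does not cross 180°.
Leg 5: -72.550° → +128.086°, shortest Δλ = -159.364° (west) — crosses 180°.
Total crossings: 2.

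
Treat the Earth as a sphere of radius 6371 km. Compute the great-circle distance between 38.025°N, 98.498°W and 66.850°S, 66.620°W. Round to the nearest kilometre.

Δλ = -66.620 − -98.498 = 31.878°.
Δφ = -66.850 − 38.025 = -104.875°.
a = sin²(Δφ/2) + cos φ₁ · cos φ₂ · sin²(Δλ/2) = 0.651710.
c = 2·atan2(√a, √(1−a)) = 1.87908 rad → d = 6371·c ≈ 11971.60 km.

11972 km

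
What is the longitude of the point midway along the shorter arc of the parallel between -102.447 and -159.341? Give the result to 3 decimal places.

-130.894°

Signed shortest Δλ from -102.447° to -159.341° is -56.894°.
Midpoint longitude = -102.447° + (-56.894°)/2 = -102.447° − 28.447° = -130.894°.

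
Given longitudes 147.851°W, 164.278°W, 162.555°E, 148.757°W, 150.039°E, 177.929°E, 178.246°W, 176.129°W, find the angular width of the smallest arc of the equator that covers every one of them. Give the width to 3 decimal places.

Sort the longitudes: -178.246°, -176.129°, -164.278°, -148.757°, -147.851°, +150.039°, +162.555°, +177.929°.
Eastward gaps between consecutive values (wrapping around): 2.117°, 11.851°, 15.521°, 0.906°, 297.890°, 12.516°, 15.374°, 3.825°.
Largest gap = 297.890° ⇒ minimal covering band is its complement: 360° − 297.890° = 62.110°.
Band runs from +150.039° eastward to -147.851°, crossing the antimeridian.

62.110°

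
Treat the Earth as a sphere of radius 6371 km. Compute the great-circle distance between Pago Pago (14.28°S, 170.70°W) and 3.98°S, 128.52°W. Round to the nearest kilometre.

Δλ = -128.52 − -170.70 = 42.18°.
Δφ = -3.98 − -14.28 = 10.30°.
a = sin²(Δφ/2) + cos φ₁ · cos φ₂ · sin²(Δλ/2) = 0.133235.
c = 2·atan2(√a, √(1−a)) = 0.74729 rad → d = 6371·c ≈ 4761.01 km.

4761 km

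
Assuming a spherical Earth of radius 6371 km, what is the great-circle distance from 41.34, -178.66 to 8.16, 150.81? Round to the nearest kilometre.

4757 km

Δλ = 150.81 − -178.66 = 329.47°; wrapped into (−180°, 180°]: -30.53°.
Δφ = 8.16 − 41.34 = -33.18°.
a = sin²(Δφ/2) + cos φ₁ · cos φ₂ · sin²(Δλ/2) = 0.133040.
c = 2·atan2(√a, √(1−a)) = 0.74672 rad → d = 6371·c ≈ 4757.36 km.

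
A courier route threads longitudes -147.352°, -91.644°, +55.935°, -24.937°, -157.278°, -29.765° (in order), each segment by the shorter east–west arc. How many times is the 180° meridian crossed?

0

Leg 1: -147.352° → -91.644°, shortest Δλ = 55.708° (east) — does not cross 180°.
Leg 2: -91.644° → +55.935°, shortest Δλ = 147.579° (east) — does not cross 180°.
Leg 3: +55.935° → -24.937°, shortest Δλ = -80.872° (west) — does not cross 180°.
Leg 4: -24.937° → -157.278°, shortest Δλ = -132.341° (west) — does not cross 180°.
Leg 5: -157.278° → -29.765°, shortest Δλ = 127.513° (east) — does not cross 180°.
Total crossings: 0.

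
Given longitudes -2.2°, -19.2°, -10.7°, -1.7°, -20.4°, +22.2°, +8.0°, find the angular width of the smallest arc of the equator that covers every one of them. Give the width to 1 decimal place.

Sort the longitudes: -20.4°, -19.2°, -10.7°, -2.2°, -1.7°, +8.0°, +22.2°.
Eastward gaps between consecutive values (wrapping around): 1.2°, 8.5°, 8.5°, 0.5°, 9.7°, 14.2°, 317.4°.
Largest gap = 317.4° ⇒ minimal covering band is its complement: 360° − 317.4° = 42.6°.
Band runs from -20.4° eastward to +22.2°.

42.6°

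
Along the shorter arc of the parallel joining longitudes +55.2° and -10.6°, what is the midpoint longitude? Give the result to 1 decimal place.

Signed shortest Δλ from +55.2° to -10.6° is -65.8°.
Midpoint longitude = +55.2° + (-65.8°)/2 = +55.2° − 32.9° = +22.3°.

+22.3°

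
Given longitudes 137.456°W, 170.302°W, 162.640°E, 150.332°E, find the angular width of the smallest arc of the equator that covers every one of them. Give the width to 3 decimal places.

Sort the longitudes: -170.302°, -137.456°, +150.332°, +162.640°.
Eastward gaps between consecutive values (wrapping around): 32.846°, 287.788°, 12.308°, 27.058°.
Largest gap = 287.788° ⇒ minimal covering band is its complement: 360° − 287.788° = 72.212°.
Band runs from +150.332° eastward to -137.456°, crossing the antimeridian.

72.212°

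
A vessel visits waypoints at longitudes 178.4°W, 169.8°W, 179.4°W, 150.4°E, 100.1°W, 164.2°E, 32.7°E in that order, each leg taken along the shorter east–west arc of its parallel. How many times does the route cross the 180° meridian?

3

Leg 1: -178.4° → -169.8°, shortest Δλ = 8.6° (east) — does not cross 180°.
Leg 2: -169.8° → -179.4°, shortest Δλ = -9.6° (west) — does not cross 180°.
Leg 3: -179.4° → +150.4°, shortest Δλ = -30.2° (west) — crosses 180°.
Leg 4: +150.4° → -100.1°, shortest Δλ = 109.5° (east) — crosses 180°.
Leg 5: -100.1° → +164.2°, shortest Δλ = -95.7° (west) — crosses 180°.
Leg 6: +164.2° → +32.7°, shortest Δλ = -131.5° (west) — does not cross 180°.
Total crossings: 3.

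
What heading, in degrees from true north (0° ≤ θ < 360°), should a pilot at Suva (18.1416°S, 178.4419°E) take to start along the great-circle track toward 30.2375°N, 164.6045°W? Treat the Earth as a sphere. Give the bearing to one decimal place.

18.9°

Δλ = -164.6045 − 178.4419 = -343.0464°; wrapped into (−180°, 180°]: 16.9536°.
θ = atan2( sin Δλ · cos φ₂ , cos φ₁ · sin φ₂ − sin φ₁ · cos φ₂ · cos Δλ )
  = atan2(0.25192, 0.73587) = 18.899° → normalised to [0°, 360°): 18.899°.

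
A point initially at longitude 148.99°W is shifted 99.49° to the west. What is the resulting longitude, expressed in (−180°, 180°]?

111.52°E

Start at -148.99°; shift −99.49° → -248.48°.
-248.48° lies outside (−180°, 180°]; add 360° → +111.52°.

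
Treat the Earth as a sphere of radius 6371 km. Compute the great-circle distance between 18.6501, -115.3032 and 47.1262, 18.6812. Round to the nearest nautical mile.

6143 nmi

Δλ = 18.6812 − -115.3032 = 133.9844°.
Δφ = 47.1262 − 18.6501 = 28.4761°.
a = sin²(Δφ/2) + cos φ₁ · cos φ₂ · sin²(Δλ/2) = 0.606667.
c = 2·atan2(√a, √(1−a)) = 1.78578 rad → d = 6371·c ≈ 11377.21 km ≈ 6143.20 nmi.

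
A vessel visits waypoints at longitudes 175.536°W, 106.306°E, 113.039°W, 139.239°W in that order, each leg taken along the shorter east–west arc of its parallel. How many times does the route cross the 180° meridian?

Leg 1: -175.536° → +106.306°, shortest Δλ = -78.158° (west) — crosses 180°.
Leg 2: +106.306° → -113.039°, shortest Δλ = 140.655° (east) — crosses 180°.
Leg 3: -113.039° → -139.239°, shortest Δλ = -26.2° (west) — does not cross 180°.
Total crossings: 2.

2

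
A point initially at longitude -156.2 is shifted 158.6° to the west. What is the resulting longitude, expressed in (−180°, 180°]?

Start at -156.2°; shift −158.6° → -314.8°.
-314.8° lies outside (−180°, 180°]; add 360° → +45.2°.

+45.2°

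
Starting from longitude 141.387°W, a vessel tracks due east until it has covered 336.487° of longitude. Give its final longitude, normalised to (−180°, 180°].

Start at -141.387°; shift +336.487° → +195.100°.
+195.100° lies outside (−180°, 180°]; subtract 360° → -164.900°.

164.900°W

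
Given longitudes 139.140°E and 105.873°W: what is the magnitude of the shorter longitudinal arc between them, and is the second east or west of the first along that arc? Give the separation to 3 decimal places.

Raw difference: -105.873 − 139.140 = -245.013°.
Normalise into (−180°, 180°]: -245.013° + 360° = 114.987°.
Positive ⇒ the second point lies to the east; separation 114.987°.

114.987° east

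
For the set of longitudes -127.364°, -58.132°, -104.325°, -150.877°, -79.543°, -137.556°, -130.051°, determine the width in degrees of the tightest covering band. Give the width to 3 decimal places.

92.745°

Sort the longitudes: -150.877°, -137.556°, -130.051°, -127.364°, -104.325°, -79.543°, -58.132°.
Eastward gaps between consecutive values (wrapping around): 13.321°, 7.505°, 2.687°, 23.039°, 24.782°, 21.411°, 267.255°.
Largest gap = 267.255° ⇒ minimal covering band is its complement: 360° − 267.255° = 92.745°.
Band runs from -150.877° eastward to -58.132°.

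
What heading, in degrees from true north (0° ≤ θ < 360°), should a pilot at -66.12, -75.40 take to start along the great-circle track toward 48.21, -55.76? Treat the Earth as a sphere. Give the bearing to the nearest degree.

14°

Δλ = -55.76 − -75.40 = 19.64°.
θ = atan2( sin Δλ · cos φ₂ , cos φ₁ · sin φ₂ − sin φ₁ · cos φ₂ · cos Δλ )
  = atan2(0.22398, 0.87574) = 14.347° → normalised to [0°, 360°): 14.347°.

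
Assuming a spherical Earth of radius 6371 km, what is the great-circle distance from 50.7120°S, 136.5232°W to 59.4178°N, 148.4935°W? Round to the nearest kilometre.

12293 km

Δλ = -148.4935 − -136.5232 = -11.9703°.
Δφ = 59.4178 − -50.7120 = 110.1298°.
a = sin²(Δφ/2) + cos φ₁ · cos φ₂ · sin²(Δλ/2) = 0.675577.
c = 2·atan2(√a, √(1−a)) = 1.92960 rad → d = 6371·c ≈ 12293.48 km.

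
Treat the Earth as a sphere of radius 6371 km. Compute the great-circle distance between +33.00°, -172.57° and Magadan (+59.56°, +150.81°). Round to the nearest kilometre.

Δλ = 150.81 − -172.57 = 323.38°; wrapped into (−180°, 180°]: -36.62°.
Δφ = 59.56 − 33.00 = 26.56°.
a = sin²(Δφ/2) + cos φ₁ · cos φ₂ · sin²(Δλ/2) = 0.094702.
c = 2·atan2(√a, √(1−a)) = 0.62563 rad → d = 6371·c ≈ 3985.88 km.

3986 km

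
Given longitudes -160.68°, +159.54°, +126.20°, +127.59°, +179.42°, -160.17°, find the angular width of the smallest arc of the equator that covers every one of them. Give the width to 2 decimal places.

73.63°

Sort the longitudes: -160.68°, -160.17°, +126.20°, +127.59°, +159.54°, +179.42°.
Eastward gaps between consecutive values (wrapping around): 0.51°, 286.37°, 1.39°, 31.95°, 19.88°, 19.90°.
Largest gap = 286.37° ⇒ minimal covering band is its complement: 360° − 286.37° = 73.63°.
Band runs from +126.20° eastward to -160.17°, crossing the antimeridian.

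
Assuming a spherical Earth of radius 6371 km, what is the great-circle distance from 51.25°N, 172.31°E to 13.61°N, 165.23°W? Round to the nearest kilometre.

4646 km

Δλ = -165.23 − 172.31 = -337.54°; wrapped into (−180°, 180°]: 22.46°.
Δφ = 13.61 − 51.25 = -37.64°.
a = sin²(Δφ/2) + cos φ₁ · cos φ₂ · sin²(Δλ/2) = 0.127141.
c = 2·atan2(√a, √(1−a)) = 0.72918 rad → d = 6371·c ≈ 4645.63 km.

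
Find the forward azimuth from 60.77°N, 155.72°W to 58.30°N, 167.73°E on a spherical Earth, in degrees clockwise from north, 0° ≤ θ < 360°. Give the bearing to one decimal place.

Δλ = 167.73 − -155.72 = 323.45°; wrapped into (−180°, 180°]: -36.55°.
θ = atan2( sin Δλ · cos φ₂ , cos φ₁ · sin φ₂ − sin φ₁ · cos φ₂ · cos Δλ )
  = atan2(-0.31293, 0.04709) = -81.443° → normalised to [0°, 360°): 278.557°.

278.6°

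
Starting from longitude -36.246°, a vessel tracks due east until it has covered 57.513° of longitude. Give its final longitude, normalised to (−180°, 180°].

Start at -36.246°; shift +57.513° → +21.267°.
+21.267° already lies in (−180°, 180°].

+21.267°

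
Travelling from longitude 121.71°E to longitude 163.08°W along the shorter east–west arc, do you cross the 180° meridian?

Naïve |-163.08 − 121.71| = 284.79° > 180°, so the shorter arc goes the other way round — across 180°.
Signed shortest Δλ = ((-163.08 − 121.71 + 180) mod 360) − 180 = 75.21°.
Going east by 75.21° from +121.71° passes through 180° before reaching -163.08°.

Yes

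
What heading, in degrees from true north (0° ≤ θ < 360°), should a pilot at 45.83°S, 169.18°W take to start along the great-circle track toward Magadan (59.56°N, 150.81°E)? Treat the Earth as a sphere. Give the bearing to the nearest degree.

Δλ = 150.81 − -169.18 = 319.99°; wrapped into (−180°, 180°]: -40.01°.
θ = atan2( sin Δλ · cos φ₂ , cos φ₁ · sin φ₂ − sin φ₁ · cos φ₂ · cos Δλ )
  = atan2(-0.32573, 0.87908) = -20.331° → normalised to [0°, 360°): 339.669°.

340°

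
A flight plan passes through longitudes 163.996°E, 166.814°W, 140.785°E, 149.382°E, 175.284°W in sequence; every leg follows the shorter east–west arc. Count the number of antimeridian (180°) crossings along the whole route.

3

Leg 1: +163.996° → -166.814°, shortest Δλ = 29.19° (east) — crosses 180°.
Leg 2: -166.814° → +140.785°, shortest Δλ = -52.401° (west) — crosses 180°.
Leg 3: +140.785° → +149.382°, shortest Δλ = 8.597° (east) — does not cross 180°.
Leg 4: +149.382° → -175.284°, shortest Δλ = 35.334° (east) — crosses 180°.
Total crossings: 3.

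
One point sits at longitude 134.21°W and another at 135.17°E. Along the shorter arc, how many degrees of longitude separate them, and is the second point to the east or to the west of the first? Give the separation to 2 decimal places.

90.62° west

Raw difference: 135.17 − -134.21 = 269.38°.
Normalise into (−180°, 180°]: 269.38° − 360° = -90.62°.
Negative ⇒ the second point lies to the west; separation 90.62°.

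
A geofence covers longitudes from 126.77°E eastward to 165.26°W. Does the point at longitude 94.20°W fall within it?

No

Band width going east from +126.77° to -165.26°: ((-165.26 − 126.77) mod 360) = 67.97°.
Offset of -94.20° east of the west edge: ((-94.20 − 126.77) mod 360) = 139.03°.
139.03° > 67.97° ⇒ outside.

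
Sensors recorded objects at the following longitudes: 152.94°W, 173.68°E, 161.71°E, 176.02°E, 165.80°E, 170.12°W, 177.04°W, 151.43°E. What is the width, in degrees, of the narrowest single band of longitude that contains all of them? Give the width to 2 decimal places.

Sort the longitudes: -177.04°, -170.12°, -152.94°, +151.43°, +161.71°, +165.80°, +173.68°, +176.02°.
Eastward gaps between consecutive values (wrapping around): 6.92°, 17.18°, 304.37°, 10.28°, 4.09°, 7.88°, 2.34°, 6.94°.
Largest gap = 304.37° ⇒ minimal covering band is its complement: 360° − 304.37° = 55.63°.
Band runs from +151.43° eastward to -152.94°, crossing the antimeridian.

55.63°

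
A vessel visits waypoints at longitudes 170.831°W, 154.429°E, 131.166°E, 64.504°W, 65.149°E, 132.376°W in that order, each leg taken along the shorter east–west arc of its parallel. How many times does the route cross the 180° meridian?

Leg 1: -170.831° → +154.429°, shortest Δλ = -34.74° (west) — crosses 180°.
Leg 2: +154.429° → +131.166°, shortest Δλ = -23.263° (west) — does not cross 180°.
Leg 3: +131.166° → -64.504°, shortest Δλ = 164.33° (east) — crosses 180°.
Leg 4: -64.504° → +65.149°, shortest Δλ = 129.653° (east) — does not cross 180°.
Leg 5: +65.149° → -132.376°, shortest Δλ = 162.475° (east) — crosses 180°.
Total crossings: 3.

3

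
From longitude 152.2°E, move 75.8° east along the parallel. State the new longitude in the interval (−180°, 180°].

Start at +152.2°; shift +75.8° → +228.0°.
+228.0° lies outside (−180°, 180°]; subtract 360° → -132.0°.

132.0°W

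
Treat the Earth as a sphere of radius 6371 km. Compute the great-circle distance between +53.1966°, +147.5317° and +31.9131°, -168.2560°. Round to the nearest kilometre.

4228 km

Δλ = -168.2560 − 147.5317 = -315.7877°; wrapped into (−180°, 180°]: 44.2123°.
Δφ = 31.9131 − 53.1966 = -21.2835°.
a = sin²(Δφ/2) + cos φ₁ · cos φ₂ · sin²(Δλ/2) = 0.106119.
c = 2·atan2(√a, √(1−a)) = 0.66363 rad → d = 6371·c ≈ 4227.98 km.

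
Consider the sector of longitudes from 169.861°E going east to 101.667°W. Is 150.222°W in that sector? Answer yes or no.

Band width going east from +169.861° to -101.667°: ((-101.667 − 169.861) mod 360) = 88.472°.
Offset of -150.222° east of the west edge: ((-150.222 − 169.861) mod 360) = 39.917°.
39.917° ≤ 88.472° ⇒ inside.

Yes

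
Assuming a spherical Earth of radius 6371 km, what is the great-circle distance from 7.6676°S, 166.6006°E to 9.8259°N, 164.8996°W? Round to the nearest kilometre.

Δλ = -164.8996 − 166.6006 = -331.5002°; wrapped into (−180°, 180°]: 28.4998°.
Δφ = 9.8259 − -7.6676 = 17.4935°.
a = sin²(Δφ/2) + cos φ₁ · cos φ₂ · sin²(Δλ/2) = 0.082292.
c = 2·atan2(√a, √(1−a)) = 0.58191 rad → d = 6371·c ≈ 3707.34 km.

3707 km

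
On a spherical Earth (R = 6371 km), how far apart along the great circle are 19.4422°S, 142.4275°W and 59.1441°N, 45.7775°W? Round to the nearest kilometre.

12230 km

Δλ = -45.7775 − -142.4275 = 96.6500°.
Δφ = 59.1441 − -19.4422 = 78.5863°.
a = sin²(Δφ/2) + cos φ₁ · cos φ₂ · sin²(Δλ/2) = 0.670875.
c = 2·atan2(√a, √(1−a)) = 1.91957 rad → d = 6371·c ≈ 12229.61 km.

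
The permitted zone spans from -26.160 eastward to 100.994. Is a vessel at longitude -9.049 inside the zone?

Band width going east from -26.160° to +100.994°: ((100.994 − -26.160) mod 360) = 127.154°.
Offset of -9.049° east of the west edge: ((-9.049 − -26.160) mod 360) = 17.111°.
17.111° ≤ 127.154° ⇒ inside.

Yes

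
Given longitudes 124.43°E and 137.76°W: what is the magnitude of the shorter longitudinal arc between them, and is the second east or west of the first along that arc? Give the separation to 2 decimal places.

Raw difference: -137.76 − 124.43 = -262.19°.
Normalise into (−180°, 180°]: -262.19° + 360° = 97.81°.
Positive ⇒ the second point lies to the east; separation 97.81°.

97.81° east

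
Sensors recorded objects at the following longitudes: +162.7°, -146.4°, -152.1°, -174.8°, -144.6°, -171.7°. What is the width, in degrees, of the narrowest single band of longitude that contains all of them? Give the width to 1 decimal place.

Sort the longitudes: -174.8°, -171.7°, -152.1°, -146.4°, -144.6°, +162.7°.
Eastward gaps between consecutive values (wrapping around): 3.1°, 19.6°, 5.7°, 1.8°, 307.3°, 22.5°.
Largest gap = 307.3° ⇒ minimal covering band is its complement: 360° − 307.3° = 52.7°.
Band runs from +162.7° eastward to -144.6°, crossing the antimeridian.

52.7°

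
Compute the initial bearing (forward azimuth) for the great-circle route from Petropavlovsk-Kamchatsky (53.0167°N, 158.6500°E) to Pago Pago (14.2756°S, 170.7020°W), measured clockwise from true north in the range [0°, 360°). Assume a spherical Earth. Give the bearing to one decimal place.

Δλ = -170.7020 − 158.6500 = -329.3520°; wrapped into (−180°, 180°]: 30.6480°.
θ = atan2( sin Δλ · cos φ₂ , cos φ₁ · sin φ₂ − sin φ₁ · cos φ₂ · cos Δλ )
  = atan2(0.49402, -0.81435) = 148.757° → normalised to [0°, 360°): 148.757°.

148.8°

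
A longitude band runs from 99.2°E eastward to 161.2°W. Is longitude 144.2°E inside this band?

Yes

Band width going east from +99.2° to -161.2°: ((-161.2 − 99.2) mod 360) = 99.6°.
Offset of +144.2° east of the west edge: ((144.2 − 99.2) mod 360) = 45.0°.
45.0° ≤ 99.6° ⇒ inside.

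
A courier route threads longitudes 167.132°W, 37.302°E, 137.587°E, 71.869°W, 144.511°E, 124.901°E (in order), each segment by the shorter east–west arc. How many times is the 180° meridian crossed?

Leg 1: -167.132° → +37.302°, shortest Δλ = -155.566° (west) — crosses 180°.
Leg 2: +37.302° → +137.587°, shortest Δλ = 100.285° (east) — does not cross 180°.
Leg 3: +137.587° → -71.869°, shortest Δλ = 150.544° (east) — crosses 180°.
Leg 4: -71.869° → +144.511°, shortest Δλ = -143.62° (west) — crosses 180°.
Leg 5: +144.511° → +124.901°, shortest Δλ = -19.61° (west) — does not cross 180°.
Total crossings: 3.

3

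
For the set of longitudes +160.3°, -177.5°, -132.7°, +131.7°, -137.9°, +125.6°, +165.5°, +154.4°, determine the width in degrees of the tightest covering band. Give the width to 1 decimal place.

101.7°

Sort the longitudes: -177.5°, -137.9°, -132.7°, +125.6°, +131.7°, +154.4°, +160.3°, +165.5°.
Eastward gaps between consecutive values (wrapping around): 39.6°, 5.2°, 258.3°, 6.1°, 22.7°, 5.9°, 5.2°, 17.0°.
Largest gap = 258.3° ⇒ minimal covering band is its complement: 360° − 258.3° = 101.7°.
Band runs from +125.6° eastward to -132.7°, crossing the antimeridian.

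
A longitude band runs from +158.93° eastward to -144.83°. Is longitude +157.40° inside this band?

Band width going east from +158.93° to -144.83°: ((-144.83 − 158.93) mod 360) = 56.24°.
Offset of +157.40° east of the west edge: ((157.40 − 158.93) mod 360) = 358.47°.
358.47° > 56.24° ⇒ outside.

No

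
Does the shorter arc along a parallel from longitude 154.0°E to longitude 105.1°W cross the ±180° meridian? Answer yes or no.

Naïve |-105.1 − 154.0| = 259.1° > 180°, so the shorter arc goes the other way round — across 180°.
Signed shortest Δλ = ((-105.1 − 154.0 + 180) mod 360) − 180 = 100.9°.
Going east by 100.9° from +154.0° passes through 180° before reaching -105.1°.

Yes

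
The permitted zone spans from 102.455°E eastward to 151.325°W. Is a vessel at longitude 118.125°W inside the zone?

No

Band width going east from +102.455° to -151.325°: ((-151.325 − 102.455) mod 360) = 106.220°.
Offset of -118.125° east of the west edge: ((-118.125 − 102.455) mod 360) = 139.420°.
139.420° > 106.220° ⇒ outside.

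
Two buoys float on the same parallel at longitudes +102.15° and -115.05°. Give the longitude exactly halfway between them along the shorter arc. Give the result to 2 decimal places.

Signed shortest Δλ from +102.15° to -115.05° is +142.80°.
Midpoint longitude = +102.15° + (+142.80°)/2 = +102.15° + 71.40° = +173.55°.
(The naïve average (+102.15 + -115.05)/2 = -6.45° is on the wrong side of the globe.)

+173.55°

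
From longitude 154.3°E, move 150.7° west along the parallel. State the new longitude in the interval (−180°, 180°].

Start at +154.3°; shift −150.7° → +3.6°.
+3.6° already lies in (−180°, 180°].

3.6°E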